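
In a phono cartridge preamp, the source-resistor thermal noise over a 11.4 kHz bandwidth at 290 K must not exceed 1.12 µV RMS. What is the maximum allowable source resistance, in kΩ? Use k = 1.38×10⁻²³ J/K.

Johnson–Nyquist: V_n = √(4kTRB) ⇒ R = V_n² / (4kTB)
4kTB = 4 × 1.38×10⁻²³ × 290 × 1.14×10⁴ = 1.82×10⁻¹⁶
R = (1.12×10⁻⁶)² / 1.82×10⁻¹⁶ = 6.87×10³ Ω = 6.87 kΩ

6.87 kΩ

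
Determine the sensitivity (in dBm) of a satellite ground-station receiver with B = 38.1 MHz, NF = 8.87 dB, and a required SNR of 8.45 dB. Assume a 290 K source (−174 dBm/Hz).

Sensitivity = −174 + 10 log₁₀(B) + NF + SNR_min
= −174 + 75.81 + 8.87 + 8.45
= −80.87 dBm → −80.9 dBm

−80.9 dBm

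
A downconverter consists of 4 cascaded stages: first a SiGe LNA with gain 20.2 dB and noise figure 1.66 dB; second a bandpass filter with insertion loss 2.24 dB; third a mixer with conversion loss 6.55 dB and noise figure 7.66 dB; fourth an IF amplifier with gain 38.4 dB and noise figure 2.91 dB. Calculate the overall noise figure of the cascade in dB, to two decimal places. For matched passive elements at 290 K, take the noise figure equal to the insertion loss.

2.09 dB

Convert to linear (a loss of L dB is a gain of −L dB): F_i = 10^(NF_i/10), G_i = 10^(G_i,dB/10)
  Stage 1: F_1 = 10^(1.66/10) = 1.466, G_1 = 10^(20.2/10) = 104.7
  Stage 2: F_2 = 10^(2.24/10) = 1.675, G_2 = 10^(−2.24/10) = 0.5970
  Stage 3: F_3 = 10^(7.66/10) = 5.834, G_3 = 10^(−6.55/10) = 0.2213
  Stage 4: F_4 = 10^(2.91/10) = 1.954, G_4 = 10^(38.4/10) = 6918
Friis cascade:
  F = 1.466 + (1.675 − 1)/104.7 + (5.834 − 1)/62.52 + (1.954 − 1)/13.84 = 1.618
NF = 10 log₁₀(1.618) = 2.09 dB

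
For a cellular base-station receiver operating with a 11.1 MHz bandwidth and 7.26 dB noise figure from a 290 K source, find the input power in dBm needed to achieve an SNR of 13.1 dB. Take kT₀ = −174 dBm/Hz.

−83.2 dBm

Sensitivity = −174 + 10 log₁₀(B) + NF + SNR_min
= −174 + 70.45 + 7.26 + 13.1
= −83.19 dBm → −83.2 dBm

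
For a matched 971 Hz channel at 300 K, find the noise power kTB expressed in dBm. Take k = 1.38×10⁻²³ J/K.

−144.0 dBm

P_n = kTB = 1.38×10⁻²³ × 300 × 9.71×10² = 4.02×10⁻¹⁸ W
In dBm: 10 log₁₀(4.02×10⁻¹⁸ / 10⁻³) = −144.0 dBm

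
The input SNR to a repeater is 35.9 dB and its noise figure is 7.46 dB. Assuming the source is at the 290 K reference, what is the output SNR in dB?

28.44 dB

By definition F = SNR_in/SNR_out, so in dB: SNR_out = SNR_in − NF
SNR_out = 35.9 − 7.46 = 28.44 dB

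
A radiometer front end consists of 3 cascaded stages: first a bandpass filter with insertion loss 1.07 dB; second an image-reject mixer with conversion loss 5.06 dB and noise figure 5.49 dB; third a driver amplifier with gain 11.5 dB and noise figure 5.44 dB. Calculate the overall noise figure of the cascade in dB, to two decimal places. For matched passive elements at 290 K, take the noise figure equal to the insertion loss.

Convert to linear (a loss of L dB is a gain of −L dB): F_i = 10^(NF_i/10), G_i = 10^(G_i,dB/10)
  Stage 1: F_1 = 10^(1.07/10) = 1.279, G_1 = 10^(−1.07/10) = 0.7816
  Stage 2: F_2 = 10^(5.49/10) = 3.540, G_2 = 10^(−5.06/10) = 0.3119
  Stage 3: F_3 = 10^(5.44/10) = 3.499, G_3 = 10^(11.5/10) = 14.13
Friis cascade:
  F = 1.279 + (3.540 − 1)/0.7816 + (3.499 − 1)/0.2438 = 14.78
NF = 10 log₁₀(14.78) = 11.70 dB

11.70 dB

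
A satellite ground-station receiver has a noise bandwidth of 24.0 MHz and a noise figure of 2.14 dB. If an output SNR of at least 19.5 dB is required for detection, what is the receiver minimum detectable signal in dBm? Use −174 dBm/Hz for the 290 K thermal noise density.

−78.6 dBm

Sensitivity = −174 + 10 log₁₀(B) + NF + SNR_min
= −174 + 73.8 + 2.14 + 19.5
= −78.56 dBm → −78.6 dBm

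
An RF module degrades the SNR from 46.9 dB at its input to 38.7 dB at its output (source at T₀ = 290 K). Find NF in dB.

NF (dB) = SNR_in(dB) − SNR_out(dB) when the source is at T₀
NF = 46.9 − 38.7 = 8.2 dB

8.2 dB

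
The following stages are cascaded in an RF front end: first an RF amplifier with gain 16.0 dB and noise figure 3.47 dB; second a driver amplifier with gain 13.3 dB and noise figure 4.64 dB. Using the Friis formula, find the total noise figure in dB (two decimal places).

Convert to linear (a loss of L dB is a gain of −L dB): F_i = 10^(NF_i/10), G_i = 10^(G_i,dB/10)
  Stage 1: F_1 = 10^(3.47/10) = 2.223, G_1 = 10^(16.0/10) = 39.81
  Stage 2: F_2 = 10^(4.64/10) = 2.911, G_2 = 10^(13.3/10) = 21.38
Friis cascade:
  F = 2.223 + (2.911 − 1)/39.81 = 2.271
NF = 10 log₁₀(2.271) = 3.56 dB

3.56 dB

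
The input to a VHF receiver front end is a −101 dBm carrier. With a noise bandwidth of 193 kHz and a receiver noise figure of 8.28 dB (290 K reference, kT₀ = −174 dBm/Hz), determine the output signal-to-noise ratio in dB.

11.9 dB

Noise floor: N = −174 + 10 log₁₀(B) + NF
10 log₁₀(1.93×10⁵) = 52.86 dB
N = −174 + 52.86 + 8.28 = −112.86 dBm
SNR = P_sig − N = −101 − (−112.86) = 11.86 dB → 11.9 dB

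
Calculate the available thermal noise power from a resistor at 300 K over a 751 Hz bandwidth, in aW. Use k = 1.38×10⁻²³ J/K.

3.11 aW

P_n = kTB = 1.38×10⁻²³ × 300 × 7.51×10² = 3.11×10⁻¹⁸ W = 3.11 aW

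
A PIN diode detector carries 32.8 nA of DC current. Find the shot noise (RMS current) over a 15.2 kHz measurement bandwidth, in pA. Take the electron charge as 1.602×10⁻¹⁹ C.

I_n = √(2qI·B)
2qI·B = 2 × 1.602×10⁻¹⁹ × 3.28×10⁻⁸ × 1.52×10⁴ = 1.60×10⁻²² A²
I_n = √(1.60×10⁻²²) = 1.26×10⁻¹¹ A = 12.6 pA

12.6 pA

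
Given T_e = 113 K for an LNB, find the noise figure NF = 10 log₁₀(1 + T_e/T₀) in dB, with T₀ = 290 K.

1.43 dB

F = 1 + T_e/T₀ = 1 + 113/290 = 1.38966
NF = 10 log₁₀(1.38966) = 1.43 dB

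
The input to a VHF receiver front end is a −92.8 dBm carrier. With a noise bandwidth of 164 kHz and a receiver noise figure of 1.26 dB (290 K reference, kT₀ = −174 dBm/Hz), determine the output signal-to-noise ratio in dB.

Noise floor: N = −174 + 10 log₁₀(B) + NF
10 log₁₀(1.64×10⁵) = 52.15 dB
N = −174 + 52.15 + 1.26 = −120.59 dBm
SNR = P_sig − N = −92.8 − (−120.59) = 27.79 dB → 27.8 dB

27.8 dB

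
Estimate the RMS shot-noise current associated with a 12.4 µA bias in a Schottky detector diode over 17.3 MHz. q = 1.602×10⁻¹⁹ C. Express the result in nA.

8.29 nA

I_n = √(2qI·B)
2qI·B = 2 × 1.602×10⁻¹⁹ × 1.24×10⁻⁵ × 1.73×10⁷ = 6.87×10⁻¹⁷ A²
I_n = √(6.87×10⁻¹⁷) = 8.29×10⁻⁹ A = 8.29 nA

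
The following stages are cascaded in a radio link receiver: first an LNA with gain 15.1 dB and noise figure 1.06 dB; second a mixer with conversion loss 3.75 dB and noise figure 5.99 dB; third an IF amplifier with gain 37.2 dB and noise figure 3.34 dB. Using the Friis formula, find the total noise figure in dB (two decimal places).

Convert to linear (a loss of L dB is a gain of −L dB): F_i = 10^(NF_i/10), G_i = 10^(G_i,dB/10)
  Stage 1: F_1 = 10^(1.06/10) = 1.276, G_1 = 10^(15.1/10) = 32.36
  Stage 2: F_2 = 10^(5.99/10) = 3.972, G_2 = 10^(−3.75/10) = 0.4217
  Stage 3: F_3 = 10^(3.34/10) = 2.158, G_3 = 10^(37.2/10) = 5248
Friis cascade:
  F = 1.276 + (3.972 − 1)/32.36 + (2.158 − 1)/13.65 = 1.453
NF = 10 log₁₀(1.453) = 1.62 dB

1.62 dB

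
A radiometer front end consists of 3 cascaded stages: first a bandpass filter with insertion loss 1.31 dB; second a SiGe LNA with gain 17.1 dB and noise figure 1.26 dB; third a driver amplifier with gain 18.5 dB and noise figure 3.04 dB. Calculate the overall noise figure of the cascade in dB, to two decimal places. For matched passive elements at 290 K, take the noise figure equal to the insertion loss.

Convert to linear (a loss of L dB is a gain of −L dB): F_i = 10^(NF_i/10), G_i = 10^(G_i,dB/10)
  Stage 1: F_1 = 10^(1.31/10) = 1.352, G_1 = 10^(−1.31/10) = 0.7396
  Stage 2: F_2 = 10^(1.26/10) = 1.337, G_2 = 10^(17.1/10) = 51.29
  Stage 3: F_3 = 10^(3.04/10) = 2.014, G_3 = 10^(18.5/10) = 70.79
Friis cascade:
  F = 1.352 + (1.337 − 1)/0.7396 + (2.014 − 1)/37.93 = 1.834
NF = 10 log₁₀(1.834) = 2.63 dB

2.63 dB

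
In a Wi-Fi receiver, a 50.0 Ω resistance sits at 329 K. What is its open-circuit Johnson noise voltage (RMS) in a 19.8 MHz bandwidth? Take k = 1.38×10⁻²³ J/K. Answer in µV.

4.24 µV

V_n = √(4kTRB)
4kTRB = 4 × 1.38×10⁻²³ × 329 × 5.00×10¹ × 1.98×10⁷ = 1.80×10⁻¹¹ V²
V_n = √(1.80×10⁻¹¹) = 4.24×10⁻⁶ V = 4.24 µV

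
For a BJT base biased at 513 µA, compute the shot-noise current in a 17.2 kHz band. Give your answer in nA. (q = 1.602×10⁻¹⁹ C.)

I_n = √(2qI·B)
2qI·B = 2 × 1.602×10⁻¹⁹ × 5.13×10⁻⁴ × 1.72×10⁴ = 2.83×10⁻¹⁸ A²
I_n = √(2.83×10⁻¹⁸) = 1.68×10⁻⁹ A = 1.68 nA

1.68 nA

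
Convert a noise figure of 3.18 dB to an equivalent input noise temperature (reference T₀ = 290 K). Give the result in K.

313 K

F = 10^(3.18/10) = 2.0797
T_e = (F − 1)·T₀ = (2.0797 − 1) × 290 = 313 K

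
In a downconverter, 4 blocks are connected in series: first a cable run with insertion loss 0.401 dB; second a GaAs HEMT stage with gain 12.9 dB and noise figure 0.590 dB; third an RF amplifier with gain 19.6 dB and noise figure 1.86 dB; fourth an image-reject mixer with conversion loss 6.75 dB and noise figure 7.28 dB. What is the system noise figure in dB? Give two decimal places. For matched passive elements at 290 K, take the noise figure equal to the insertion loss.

Convert to linear (a loss of L dB is a gain of −L dB): F_i = 10^(NF_i/10), G_i = 10^(G_i,dB/10)
  Stage 1: F_1 = 10^(0.401/10) = 1.097, G_1 = 10^(−0.401/10) = 0.9118
  Stage 2: F_2 = 10^(0.590/10) = 1.146, G_2 = 10^(12.9/10) = 19.50
  Stage 3: F_3 = 10^(1.86/10) = 1.535, G_3 = 10^(19.6/10) = 91.20
  Stage 4: F_4 = 10^(7.28/10) = 5.346, G_4 = 10^(−6.75/10) = 0.2113
Friis cascade:
  F = 1.097 + (1.146 − 1)/0.9118 + (1.535 − 1)/17.78 + (5.346 − 1)/1621 = 1.289
NF = 10 log₁₀(1.289) = 1.10 dB

1.10 dB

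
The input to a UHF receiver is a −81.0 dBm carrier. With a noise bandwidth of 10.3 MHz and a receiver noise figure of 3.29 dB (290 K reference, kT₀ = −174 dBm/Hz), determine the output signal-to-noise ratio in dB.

19.6 dB

Noise floor: N = −174 + 10 log₁₀(B) + NF
10 log₁₀(1.03×10⁷) = 70.13 dB
N = −174 + 70.13 + 3.29 = −100.58 dBm
SNR = P_sig − N = −81.0 − (−100.58) = 19.58 dB → 19.6 dB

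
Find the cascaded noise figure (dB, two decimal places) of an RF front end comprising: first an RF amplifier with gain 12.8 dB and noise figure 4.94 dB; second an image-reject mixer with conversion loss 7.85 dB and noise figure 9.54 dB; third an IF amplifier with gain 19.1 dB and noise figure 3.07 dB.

5.87 dB

Convert to linear (a loss of L dB is a gain of −L dB): F_i = 10^(NF_i/10), G_i = 10^(G_i,dB/10)
  Stage 1: F_1 = 10^(4.94/10) = 3.119, G_1 = 10^(12.8/10) = 19.05
  Stage 2: F_2 = 10^(9.54/10) = 8.995, G_2 = 10^(−7.85/10) = 0.1641
  Stage 3: F_3 = 10^(3.07/10) = 2.028, G_3 = 10^(19.1/10) = 81.28
Friis cascade:
  F = 3.119 + (8.995 − 1)/19.05 + (2.028 − 1)/3.126 = 3.867
NF = 10 log₁₀(3.867) = 5.87 dB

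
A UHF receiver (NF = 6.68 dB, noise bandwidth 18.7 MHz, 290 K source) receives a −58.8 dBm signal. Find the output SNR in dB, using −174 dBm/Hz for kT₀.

Noise floor: N = −174 + 10 log₁₀(B) + NF
10 log₁₀(1.87×10⁷) = 72.72 dB
N = −174 + 72.72 + 6.68 = −94.60 dBm
SNR = P_sig − N = −58.8 − (−94.60) = 35.80 dB → 35.8 dB

35.8 dB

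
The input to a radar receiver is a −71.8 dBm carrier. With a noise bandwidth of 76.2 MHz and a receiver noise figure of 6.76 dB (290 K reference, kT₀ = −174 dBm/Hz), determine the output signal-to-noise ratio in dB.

16.6 dB

Noise floor: N = −174 + 10 log₁₀(B) + NF
10 log₁₀(7.62×10⁷) = 78.82 dB
N = −174 + 78.82 + 6.76 = −88.42 dBm
SNR = P_sig − N = −71.8 − (−88.42) = 16.62 dB → 16.6 dB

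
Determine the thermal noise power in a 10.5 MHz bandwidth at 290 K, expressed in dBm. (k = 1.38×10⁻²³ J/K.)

P_n = kTB = 1.38×10⁻²³ × 290 × 1.05×10⁷ = 4.20×10⁻¹⁴ W
In dBm: 10 log₁₀(4.20×10⁻¹⁴ / 10⁻³) = −103.8 dBm

−103.8 dBm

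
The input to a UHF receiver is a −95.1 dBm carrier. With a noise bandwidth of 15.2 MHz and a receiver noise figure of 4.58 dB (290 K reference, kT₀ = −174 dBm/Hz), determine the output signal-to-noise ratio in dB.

2.5 dB

Noise floor: N = −174 + 10 log₁₀(B) + NF
10 log₁₀(1.52×10⁷) = 71.82 dB
N = −174 + 71.82 + 4.58 = −97.60 dBm
SNR = P_sig − N = −95.1 − (−97.60) = 2.50 dB → 2.5 dB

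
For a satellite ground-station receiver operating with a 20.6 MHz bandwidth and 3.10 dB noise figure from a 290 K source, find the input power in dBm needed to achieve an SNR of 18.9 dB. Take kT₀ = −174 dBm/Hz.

−78.9 dBm

Sensitivity = −174 + 10 log₁₀(B) + NF + SNR_min
= −174 + 73.14 + 3.10 + 18.9
= −78.86 dBm → −78.9 dBm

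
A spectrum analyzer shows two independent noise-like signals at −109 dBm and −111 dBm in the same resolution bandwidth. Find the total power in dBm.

−106.9 dBm

Convert to linear, add, convert back:
P₁ = 1.26×10⁻¹⁴ W, P₂ = 7.94×10⁻¹⁵ W
P_tot = 2.05×10⁻¹⁴ W → 10 log₁₀(P_tot / 10⁻³) = −106.9 dBm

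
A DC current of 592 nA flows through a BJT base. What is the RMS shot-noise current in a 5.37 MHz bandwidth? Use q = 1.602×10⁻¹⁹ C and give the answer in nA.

I_n = √(2qI·B)
2qI·B = 2 × 1.602×10⁻¹⁹ × 5.92×10⁻⁷ × 5.37×10⁶ = 1.02×10⁻¹⁸ A²
I_n = √(1.02×10⁻¹⁸) = 1.01×10⁻⁹ A = 1.01 nA

1.01 nA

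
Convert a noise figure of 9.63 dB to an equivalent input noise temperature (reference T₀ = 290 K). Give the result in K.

2373 K

F = 10^(9.63/10) = 9.18333
T_e = (F − 1)·T₀ = (9.18333 − 1) × 290 = 2373 K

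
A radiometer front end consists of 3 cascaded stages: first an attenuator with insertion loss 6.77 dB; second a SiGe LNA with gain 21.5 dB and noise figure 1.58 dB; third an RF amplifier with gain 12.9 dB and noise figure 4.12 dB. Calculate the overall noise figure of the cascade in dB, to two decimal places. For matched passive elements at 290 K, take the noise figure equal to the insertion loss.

8.38 dB

Convert to linear (a loss of L dB is a gain of −L dB): F_i = 10^(NF_i/10), G_i = 10^(G_i,dB/10)
  Stage 1: F_1 = 10^(6.77/10) = 4.753, G_1 = 10^(−6.77/10) = 0.2104
  Stage 2: F_2 = 10^(1.58/10) = 1.439, G_2 = 10^(21.5/10) = 141.3
  Stage 3: F_3 = 10^(4.12/10) = 2.582, G_3 = 10^(12.9/10) = 19.50
Friis cascade:
  F = 4.753 + (1.439 − 1)/0.2104 + (2.582 − 1)/29.72 = 6.892
NF = 10 log₁₀(6.892) = 8.38 dB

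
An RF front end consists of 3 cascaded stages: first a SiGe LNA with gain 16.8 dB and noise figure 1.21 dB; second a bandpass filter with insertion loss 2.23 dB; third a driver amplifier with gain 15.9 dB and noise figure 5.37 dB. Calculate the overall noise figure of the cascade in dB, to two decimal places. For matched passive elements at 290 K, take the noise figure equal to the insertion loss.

1.52 dB

Convert to linear (a loss of L dB is a gain of −L dB): F_i = 10^(NF_i/10), G_i = 10^(G_i,dB/10)
  Stage 1: F_1 = 10^(1.21/10) = 1.321, G_1 = 10^(16.8/10) = 47.86
  Stage 2: F_2 = 10^(2.23/10) = 1.671, G_2 = 10^(−2.23/10) = 0.5984
  Stage 3: F_3 = 10^(5.37/10) = 3.443, G_3 = 10^(15.9/10) = 38.90
Friis cascade:
  F = 1.321 + (1.671 − 1)/47.86 + (3.443 − 1)/28.64 = 1.421
NF = 10 log₁₀(1.421) = 1.52 dB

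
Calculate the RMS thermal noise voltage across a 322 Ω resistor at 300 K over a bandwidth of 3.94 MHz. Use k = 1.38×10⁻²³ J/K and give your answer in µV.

4.58 µV

V_n = √(4kTRB)
4kTRB = 4 × 1.38×10⁻²³ × 300 × 3.22×10² × 3.94×10⁶ = 2.10×10⁻¹¹ V²
V_n = √(2.10×10⁻¹¹) = 4.58×10⁻⁶ V = 4.58 µV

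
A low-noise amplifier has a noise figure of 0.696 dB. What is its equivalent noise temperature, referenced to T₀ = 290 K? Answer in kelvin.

50.4 K

F = 10^(0.696/10) = 1.17382
T_e = (F − 1)·T₀ = (1.17382 − 1) × 290 = 50.4 K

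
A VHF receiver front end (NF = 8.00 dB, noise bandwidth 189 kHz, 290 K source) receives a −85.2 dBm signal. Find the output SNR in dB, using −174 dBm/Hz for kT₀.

28.0 dB

Noise floor: N = −174 + 10 log₁₀(B) + NF
10 log₁₀(1.89×10⁵) = 52.76 dB
N = −174 + 52.76 + 8.00 = −113.24 dBm
SNR = P_sig − N = −85.2 − (−113.24) = 28.04 dB → 28.0 dB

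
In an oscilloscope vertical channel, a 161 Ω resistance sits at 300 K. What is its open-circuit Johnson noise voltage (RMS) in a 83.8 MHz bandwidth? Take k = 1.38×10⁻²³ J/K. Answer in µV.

V_n = √(4kTRB)
4kTRB = 4 × 1.38×10⁻²³ × 300 × 1.61×10² × 8.38×10⁷ = 2.23×10⁻¹⁰ V²
V_n = √(2.23×10⁻¹⁰) = 1.49×10⁻⁵ V = 14.9 µV

14.9 µV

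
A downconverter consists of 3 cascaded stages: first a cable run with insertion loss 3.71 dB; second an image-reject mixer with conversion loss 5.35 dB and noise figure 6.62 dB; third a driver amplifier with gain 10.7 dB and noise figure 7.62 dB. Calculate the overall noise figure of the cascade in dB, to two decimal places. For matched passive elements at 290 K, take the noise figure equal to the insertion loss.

16.93 dB

Convert to linear (a loss of L dB is a gain of −L dB): F_i = 10^(NF_i/10), G_i = 10^(G_i,dB/10)
  Stage 1: F_1 = 10^(3.71/10) = 2.350, G_1 = 10^(−3.71/10) = 0.4256
  Stage 2: F_2 = 10^(6.62/10) = 4.592, G_2 = 10^(−5.35/10) = 0.2917
  Stage 3: F_3 = 10^(7.62/10) = 5.781, G_3 = 10^(10.7/10) = 11.75
Friis cascade:
  F = 2.350 + (4.592 − 1)/0.4256 + (5.781 − 1)/0.1242 = 49.29
NF = 10 log₁₀(49.29) = 16.93 dB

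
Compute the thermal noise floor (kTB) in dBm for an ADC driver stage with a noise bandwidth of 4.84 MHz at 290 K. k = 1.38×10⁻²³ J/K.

P_n = kTB = 1.38×10⁻²³ × 290 × 4.84×10⁶ = 1.94×10⁻¹⁴ W
In dBm: 10 log₁₀(1.94×10⁻¹⁴ / 10⁻³) = −107.1 dBm

−107.1 dBm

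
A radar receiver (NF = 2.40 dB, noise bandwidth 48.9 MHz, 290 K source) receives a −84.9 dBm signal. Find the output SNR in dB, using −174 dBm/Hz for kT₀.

Noise floor: N = −174 + 10 log₁₀(B) + NF
10 log₁₀(4.89×10⁷) = 76.89 dB
N = −174 + 76.89 + 2.40 = −94.71 dBm
SNR = P_sig − N = −84.9 − (−94.71) = 9.81 dB → 9.8 dB

9.8 dB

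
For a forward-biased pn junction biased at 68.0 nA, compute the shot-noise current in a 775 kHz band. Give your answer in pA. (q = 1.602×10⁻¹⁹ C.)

I_n = √(2qI·B)
2qI·B = 2 × 1.602×10⁻¹⁹ × 6.80×10⁻⁸ × 7.75×10⁵ = 1.69×10⁻²⁰ A²
I_n = √(1.69×10⁻²⁰) = 1.30×10⁻¹⁰ A = 130 pA

130 pA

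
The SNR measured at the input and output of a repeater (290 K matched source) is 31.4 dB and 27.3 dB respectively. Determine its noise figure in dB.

4.1 dB

NF (dB) = SNR_in(dB) − SNR_out(dB) when the source is at T₀
NF = 31.4 − 27.3 = 4.1 dB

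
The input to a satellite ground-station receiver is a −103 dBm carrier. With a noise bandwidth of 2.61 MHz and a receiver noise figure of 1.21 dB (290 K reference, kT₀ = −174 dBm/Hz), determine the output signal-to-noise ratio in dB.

5.6 dB

Noise floor: N = −174 + 10 log₁₀(B) + NF
10 log₁₀(2.61×10⁶) = 64.17 dB
N = −174 + 64.17 + 1.21 = −108.62 dBm
SNR = P_sig − N = −103 − (−108.62) = 5.62 dB → 5.6 dB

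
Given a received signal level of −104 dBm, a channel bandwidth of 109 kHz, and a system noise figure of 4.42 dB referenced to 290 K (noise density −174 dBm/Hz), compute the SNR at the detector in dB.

Noise floor: N = −174 + 10 log₁₀(B) + NF
10 log₁₀(1.09×10⁵) = 50.37 dB
N = −174 + 50.37 + 4.42 = −119.21 dBm
SNR = P_sig − N = −104 − (−119.21) = 15.21 dB → 15.2 dB

15.2 dB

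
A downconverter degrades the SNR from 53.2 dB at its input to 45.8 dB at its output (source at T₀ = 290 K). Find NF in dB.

NF (dB) = SNR_in(dB) − SNR_out(dB) when the source is at T₀
NF = 53.2 − 45.8 = 7.4 dB

7.4 dB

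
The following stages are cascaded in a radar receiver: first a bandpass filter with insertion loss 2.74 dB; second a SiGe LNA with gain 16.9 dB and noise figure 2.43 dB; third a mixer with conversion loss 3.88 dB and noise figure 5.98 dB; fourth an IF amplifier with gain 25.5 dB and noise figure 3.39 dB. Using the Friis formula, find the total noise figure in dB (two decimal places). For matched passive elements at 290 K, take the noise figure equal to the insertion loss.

Convert to linear (a loss of L dB is a gain of −L dB): F_i = 10^(NF_i/10), G_i = 10^(G_i,dB/10)
  Stage 1: F_1 = 10^(2.74/10) = 1.879, G_1 = 10^(−2.74/10) = 0.5321
  Stage 2: F_2 = 10^(2.43/10) = 1.750, G_2 = 10^(16.9/10) = 48.98
  Stage 3: F_3 = 10^(5.98/10) = 3.963, G_3 = 10^(−3.88/10) = 0.4093
  Stage 4: F_4 = 10^(3.39/10) = 2.183, G_4 = 10^(25.5/10) = 354.8
Friis cascade:
  F = 1.879 + (1.750 − 1)/0.5321 + (3.963 − 1)/26.06 + (2.183 − 1)/10.67 = 3.513
NF = 10 log₁₀(3.513) = 5.46 dB

5.46 dB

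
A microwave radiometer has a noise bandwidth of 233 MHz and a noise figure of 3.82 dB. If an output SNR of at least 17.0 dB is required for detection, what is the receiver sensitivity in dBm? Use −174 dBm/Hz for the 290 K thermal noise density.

−69.5 dBm

Sensitivity = −174 + 10 log₁₀(B) + NF + SNR_min
= −174 + 83.67 + 3.82 + 17.0
= −69.51 dBm → −69.5 dBm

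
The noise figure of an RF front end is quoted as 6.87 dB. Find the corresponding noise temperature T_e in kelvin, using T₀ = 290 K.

1121 K

F = 10^(6.87/10) = 4.86407
T_e = (F − 1)·T₀ = (4.86407 − 1) × 290 = 1121 K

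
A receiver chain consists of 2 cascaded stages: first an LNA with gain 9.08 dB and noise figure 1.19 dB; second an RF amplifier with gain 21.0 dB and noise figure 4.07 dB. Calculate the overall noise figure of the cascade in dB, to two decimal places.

1.78 dB

Convert to linear (a loss of L dB is a gain of −L dB): F_i = 10^(NF_i/10), G_i = 10^(G_i,dB/10)
  Stage 1: F_1 = 10^(1.19/10) = 1.315, G_1 = 10^(9.08/10) = 8.091
  Stage 2: F_2 = 10^(4.07/10) = 2.553, G_2 = 10^(21.0/10) = 125.9
Friis cascade:
  F = 1.315 + (2.553 − 1)/8.091 = 1.507
NF = 10 log₁₀(1.507) = 1.78 dB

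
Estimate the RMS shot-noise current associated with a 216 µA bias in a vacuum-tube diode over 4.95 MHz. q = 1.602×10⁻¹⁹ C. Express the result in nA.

I_n = √(2qI·B)
2qI·B = 2 × 1.602×10⁻¹⁹ × 2.16×10⁻⁴ × 4.95×10⁶ = 3.43×10⁻¹⁶ A²
I_n = √(3.43×10⁻¹⁶) = 1.85×10⁻⁸ A = 18.5 nA

18.5 nA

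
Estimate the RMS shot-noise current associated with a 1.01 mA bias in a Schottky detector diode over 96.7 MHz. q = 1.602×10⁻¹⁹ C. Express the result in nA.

177 nA

I_n = √(2qI·B)
2qI·B = 2 × 1.602×10⁻¹⁹ × 1.01×10⁻³ × 9.67×10⁷ = 3.13×10⁻¹⁴ A²
I_n = √(3.13×10⁻¹⁴) = 1.77×10⁻⁷ A = 177 nA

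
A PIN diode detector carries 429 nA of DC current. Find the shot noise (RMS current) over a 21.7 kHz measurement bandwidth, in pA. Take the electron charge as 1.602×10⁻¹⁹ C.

54.6 pA

I_n = √(2qI·B)
2qI·B = 2 × 1.602×10⁻¹⁹ × 4.29×10⁻⁷ × 2.17×10⁴ = 2.98×10⁻²¹ A²
I_n = √(2.98×10⁻²¹) = 5.46×10⁻¹¹ A = 54.6 pA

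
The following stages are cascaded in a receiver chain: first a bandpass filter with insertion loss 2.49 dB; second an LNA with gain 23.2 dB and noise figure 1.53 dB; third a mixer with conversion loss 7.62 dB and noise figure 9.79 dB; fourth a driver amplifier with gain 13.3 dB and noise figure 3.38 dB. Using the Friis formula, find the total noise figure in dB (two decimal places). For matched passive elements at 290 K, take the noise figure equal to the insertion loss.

Convert to linear (a loss of L dB is a gain of −L dB): F_i = 10^(NF_i/10), G_i = 10^(G_i,dB/10)
  Stage 1: F_1 = 10^(2.49/10) = 1.774, G_1 = 10^(−2.49/10) = 0.5636
  Stage 2: F_2 = 10^(1.53/10) = 1.422, G_2 = 10^(23.2/10) = 208.9
  Stage 3: F_3 = 10^(9.79/10) = 9.528, G_3 = 10^(−7.62/10) = 0.1730
  Stage 4: F_4 = 10^(3.38/10) = 2.178, G_4 = 10^(13.3/10) = 21.38
Friis cascade:
  F = 1.774 + (1.422 − 1)/0.5636 + (9.528 − 1)/117.8 + (2.178 − 1)/20.37 = 2.654
NF = 10 log₁₀(2.654) = 4.24 dB

4.24 dB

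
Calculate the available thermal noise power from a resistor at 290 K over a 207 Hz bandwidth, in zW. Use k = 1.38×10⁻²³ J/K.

P_n = kTB = 1.38×10⁻²³ × 290 × 2.07×10² = 8.28×10⁻¹⁹ W = 828 zW

828 zW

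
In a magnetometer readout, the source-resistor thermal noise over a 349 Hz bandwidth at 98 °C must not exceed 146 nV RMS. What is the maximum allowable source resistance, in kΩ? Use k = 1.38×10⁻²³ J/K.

2.98 kΩ

T = 98 °C + 273.15 = 371.15 K
Johnson–Nyquist: V_n = √(4kTRB) ⇒ R = V_n² / (4kTB)
4kTB = 4 × 1.38×10⁻²³ × 371.15 × 3.49×10² = 7.15×10⁻¹⁸
R = (1.46×10⁻⁷)² / 7.15×10⁻¹⁸ = 2.98×10³ Ω = 2.98 kΩ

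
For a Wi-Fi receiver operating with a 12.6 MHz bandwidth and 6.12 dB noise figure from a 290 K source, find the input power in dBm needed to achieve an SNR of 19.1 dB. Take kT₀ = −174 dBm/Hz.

−77.8 dBm

Sensitivity = −174 + 10 log₁₀(B) + NF + SNR_min
= −174 + 71 + 6.12 + 19.1
= −77.78 dBm → −77.8 dBm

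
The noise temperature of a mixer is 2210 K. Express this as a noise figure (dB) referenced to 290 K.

F = 1 + T_e/T₀ = 1 + 2210/290 = 8.62069
NF = 10 log₁₀(8.62069) = 9.36 dB

9.36 dB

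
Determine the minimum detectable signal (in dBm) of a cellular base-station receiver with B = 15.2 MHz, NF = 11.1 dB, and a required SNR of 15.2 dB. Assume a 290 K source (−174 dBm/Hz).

−75.9 dBm

Sensitivity = −174 + 10 log₁₀(B) + NF + SNR_min
= −174 + 71.82 + 11.1 + 15.2
= −75.88 dBm → −75.9 dBm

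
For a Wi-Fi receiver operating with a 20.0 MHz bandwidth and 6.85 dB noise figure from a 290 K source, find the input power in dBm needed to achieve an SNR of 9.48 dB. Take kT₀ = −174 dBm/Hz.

Sensitivity = −174 + 10 log₁₀(B) + NF + SNR_min
= −174 + 73.01 + 6.85 + 9.48
= −84.66 dBm → −84.7 dBm

−84.7 dBm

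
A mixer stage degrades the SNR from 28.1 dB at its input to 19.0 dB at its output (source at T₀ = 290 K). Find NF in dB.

NF (dB) = SNR_in(dB) − SNR_out(dB) when the source is at T₀
NF = 28.1 − 19.0 = 9.1 dB

9.1 dB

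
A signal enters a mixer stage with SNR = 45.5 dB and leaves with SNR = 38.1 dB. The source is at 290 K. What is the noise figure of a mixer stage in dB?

NF (dB) = SNR_in(dB) − SNR_out(dB) when the source is at T₀
NF = 45.5 − 38.1 = 7.4 dB

7.4 dB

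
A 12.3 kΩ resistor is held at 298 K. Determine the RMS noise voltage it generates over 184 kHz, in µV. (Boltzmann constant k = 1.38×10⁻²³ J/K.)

V_n = √(4kTRB)
4kTRB = 4 × 1.38×10⁻²³ × 298 × 1.23×10⁴ × 1.84×10⁵ = 3.72×10⁻¹¹ V²
V_n = √(3.72×10⁻¹¹) = 6.10×10⁻⁶ V = 6.10 µV

6.10 µV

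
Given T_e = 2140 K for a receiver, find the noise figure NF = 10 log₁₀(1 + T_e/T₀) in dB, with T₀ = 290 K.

9.23 dB

F = 1 + T_e/T₀ = 1 + 2140/290 = 8.37931
NF = 10 log₁₀(8.37931) = 9.23 dB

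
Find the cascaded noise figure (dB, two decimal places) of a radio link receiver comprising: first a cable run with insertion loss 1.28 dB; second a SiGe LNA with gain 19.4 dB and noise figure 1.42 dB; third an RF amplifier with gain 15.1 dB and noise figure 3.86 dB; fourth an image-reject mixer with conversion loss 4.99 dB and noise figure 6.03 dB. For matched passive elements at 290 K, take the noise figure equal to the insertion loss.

2.75 dB

Convert to linear (a loss of L dB is a gain of −L dB): F_i = 10^(NF_i/10), G_i = 10^(G_i,dB/10)
  Stage 1: F_1 = 10^(1.28/10) = 1.343, G_1 = 10^(−1.28/10) = 0.7447
  Stage 2: F_2 = 10^(1.42/10) = 1.387, G_2 = 10^(19.4/10) = 87.10
  Stage 3: F_3 = 10^(3.86/10) = 2.432, G_3 = 10^(15.1/10) = 32.36
  Stage 4: F_4 = 10^(6.03/10) = 4.009, G_4 = 10^(−4.99/10) = 0.3170
Friis cascade:
  F = 1.343 + (1.387 − 1)/0.7447 + (2.432 − 1)/64.86 + (4.009 − 1)/2099 = 1.886
NF = 10 log₁₀(1.886) = 2.75 dB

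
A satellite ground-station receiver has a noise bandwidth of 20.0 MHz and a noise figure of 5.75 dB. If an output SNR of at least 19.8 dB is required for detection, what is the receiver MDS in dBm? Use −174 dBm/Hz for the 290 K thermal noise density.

Sensitivity = −174 + 10 log₁₀(B) + NF + SNR_min
= −174 + 73.01 + 5.75 + 19.8
= −75.44 dBm → −75.4 dBm

−75.4 dBm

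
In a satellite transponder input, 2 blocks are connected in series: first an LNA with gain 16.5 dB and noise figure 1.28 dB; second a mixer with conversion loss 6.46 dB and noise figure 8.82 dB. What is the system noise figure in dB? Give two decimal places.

Convert to linear (a loss of L dB is a gain of −L dB): F_i = 10^(NF_i/10), G_i = 10^(G_i,dB/10)
  Stage 1: F_1 = 10^(1.28/10) = 1.343, G_1 = 10^(16.5/10) = 44.67
  Stage 2: F_2 = 10^(8.82/10) = 7.621, G_2 = 10^(−6.46/10) = 0.2259
Friis cascade:
  F = 1.343 + (7.621 − 1)/44.67 = 1.491
NF = 10 log₁₀(1.491) = 1.73 dB

1.73 dB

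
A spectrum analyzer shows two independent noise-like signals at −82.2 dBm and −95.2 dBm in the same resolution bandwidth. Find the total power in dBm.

Convert to linear, add, convert back:
P₁ = 6.03×10⁻¹² W, P₂ = 3.02×10⁻¹³ W
P_tot = 6.33×10⁻¹² W → 10 log₁₀(P_tot / 10⁻³) = −82.0 dBm

−82.0 dBm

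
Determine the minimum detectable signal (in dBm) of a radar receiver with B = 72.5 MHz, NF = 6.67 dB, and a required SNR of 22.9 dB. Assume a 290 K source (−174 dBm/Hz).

Sensitivity = −174 + 10 log₁₀(B) + NF + SNR_min
= −174 + 78.6 + 6.67 + 22.9
= −65.83 dBm → −65.8 dBm

−65.8 dBm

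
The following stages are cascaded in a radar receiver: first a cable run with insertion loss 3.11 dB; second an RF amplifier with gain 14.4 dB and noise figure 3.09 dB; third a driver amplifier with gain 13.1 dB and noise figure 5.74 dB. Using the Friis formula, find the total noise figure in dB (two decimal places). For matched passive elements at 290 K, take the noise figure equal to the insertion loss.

Convert to linear (a loss of L dB is a gain of −L dB): F_i = 10^(NF_i/10), G_i = 10^(G_i,dB/10)
  Stage 1: F_1 = 10^(3.11/10) = 2.046, G_1 = 10^(−3.11/10) = 0.4887
  Stage 2: F_2 = 10^(3.09/10) = 2.037, G_2 = 10^(14.4/10) = 27.54
  Stage 3: F_3 = 10^(5.74/10) = 3.750, G_3 = 10^(13.1/10) = 20.42
Friis cascade:
  F = 2.046 + (2.037 − 1)/0.4887 + (3.750 − 1)/13.46 = 4.373
NF = 10 log₁₀(4.373) = 6.41 dB

6.41 dB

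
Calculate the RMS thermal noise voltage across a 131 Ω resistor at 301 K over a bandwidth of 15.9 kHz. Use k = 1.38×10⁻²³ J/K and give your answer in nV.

V_n = √(4kTRB)
4kTRB = 4 × 1.38×10⁻²³ × 301 × 1.31×10² × 1.59×10⁴ = 3.46×10⁻¹⁴ V²
V_n = √(3.46×10⁻¹⁴) = 1.86×10⁻⁷ V = 186 nV

186 nV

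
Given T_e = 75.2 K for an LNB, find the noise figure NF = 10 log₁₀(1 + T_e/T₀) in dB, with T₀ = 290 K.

F = 1 + T_e/T₀ = 1 + 75.2/290 = 1.25931
NF = 10 log₁₀(1.25931) = 1.00 dB

1.00 dB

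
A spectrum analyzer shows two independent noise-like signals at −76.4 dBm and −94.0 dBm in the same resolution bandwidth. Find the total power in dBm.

Convert to linear, add, convert back:
P₁ = 2.29×10⁻¹¹ W, P₂ = 3.98×10⁻¹³ W
P_tot = 2.33×10⁻¹¹ W → 10 log₁₀(P_tot / 10⁻³) = −76.3 dBm

−76.3 dBm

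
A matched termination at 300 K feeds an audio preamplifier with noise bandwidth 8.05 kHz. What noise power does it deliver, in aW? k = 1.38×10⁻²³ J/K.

33.3 aW

P_n = kTB = 1.38×10⁻²³ × 300 × 8.05×10³ = 3.33×10⁻¹⁷ W = 33.3 aW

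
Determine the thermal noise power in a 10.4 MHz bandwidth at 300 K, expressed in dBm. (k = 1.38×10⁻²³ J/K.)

−103.7 dBm

P_n = kTB = 1.38×10⁻²³ × 300 × 1.04×10⁷ = 4.31×10⁻¹⁴ W
In dBm: 10 log₁₀(4.31×10⁻¹⁴ / 10⁻³) = −103.7 dBm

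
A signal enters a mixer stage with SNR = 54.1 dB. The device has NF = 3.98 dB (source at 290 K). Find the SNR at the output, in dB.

50.12 dB

By definition F = SNR_in/SNR_out, so in dB: SNR_out = SNR_in − NF
SNR_out = 54.1 − 3.98 = 50.12 dB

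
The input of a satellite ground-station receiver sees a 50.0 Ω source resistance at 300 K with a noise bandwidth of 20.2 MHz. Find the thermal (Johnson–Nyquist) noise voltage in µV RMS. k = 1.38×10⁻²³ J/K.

4.09 µV

V_n = √(4kTRB)
4kTRB = 4 × 1.38×10⁻²³ × 300 × 5.00×10¹ × 2.02×10⁷ = 1.67×10⁻¹¹ V²
V_n = √(1.67×10⁻¹¹) = 4.09×10⁻⁶ V = 4.09 µV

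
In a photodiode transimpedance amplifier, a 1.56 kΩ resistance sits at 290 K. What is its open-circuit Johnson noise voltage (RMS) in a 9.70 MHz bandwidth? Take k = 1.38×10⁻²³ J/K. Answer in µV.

V_n = √(4kTRB)
4kTRB = 4 × 1.38×10⁻²³ × 290 × 1.56×10³ × 9.70×10⁶ = 2.42×10⁻¹⁰ V²
V_n = √(2.42×10⁻¹⁰) = 1.56×10⁻⁵ V = 15.6 µV

15.6 µV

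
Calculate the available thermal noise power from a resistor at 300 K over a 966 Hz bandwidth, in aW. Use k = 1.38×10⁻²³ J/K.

4.00 aW

P_n = kTB = 1.38×10⁻²³ × 300 × 9.66×10² = 4.00×10⁻¹⁸ W = 4.00 aW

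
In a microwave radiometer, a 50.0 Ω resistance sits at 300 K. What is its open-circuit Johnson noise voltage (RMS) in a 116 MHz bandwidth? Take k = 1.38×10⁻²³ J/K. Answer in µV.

9.80 µV

V_n = √(4kTRB)
4kTRB = 4 × 1.38×10⁻²³ × 300 × 5.00×10¹ × 1.16×10⁸ = 9.60×10⁻¹¹ V²
V_n = √(9.60×10⁻¹¹) = 9.80×10⁻⁶ V = 9.80 µV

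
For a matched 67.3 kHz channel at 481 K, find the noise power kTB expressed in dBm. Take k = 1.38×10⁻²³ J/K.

P_n = kTB = 1.38×10⁻²³ × 481 × 6.73×10⁴ = 4.47×10⁻¹⁶ W
In dBm: 10 log₁₀(4.47×10⁻¹⁶ / 10⁻³) = −123.5 dBm

−123.5 dBm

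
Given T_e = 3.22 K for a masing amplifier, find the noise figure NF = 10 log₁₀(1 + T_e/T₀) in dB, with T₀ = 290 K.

F = 1 + T_e/T₀ = 1 + 3.22/290 = 1.0111
NF = 10 log₁₀(1.0111) = 0.048 dB

0.048 dB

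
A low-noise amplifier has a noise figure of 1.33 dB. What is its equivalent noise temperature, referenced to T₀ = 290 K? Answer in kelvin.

F = 10^(1.33/10) = 1.35831
T_e = (F − 1)·T₀ = (1.35831 − 1) × 290 = 104 K

104 K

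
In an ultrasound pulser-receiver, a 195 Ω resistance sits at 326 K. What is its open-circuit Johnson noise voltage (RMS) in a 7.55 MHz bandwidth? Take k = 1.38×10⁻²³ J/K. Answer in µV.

5.15 µV

V_n = √(4kTRB)
4kTRB = 4 × 1.38×10⁻²³ × 326 × 1.95×10² × 7.55×10⁶ = 2.65×10⁻¹¹ V²
V_n = √(2.65×10⁻¹¹) = 5.15×10⁻⁶ V = 5.15 µV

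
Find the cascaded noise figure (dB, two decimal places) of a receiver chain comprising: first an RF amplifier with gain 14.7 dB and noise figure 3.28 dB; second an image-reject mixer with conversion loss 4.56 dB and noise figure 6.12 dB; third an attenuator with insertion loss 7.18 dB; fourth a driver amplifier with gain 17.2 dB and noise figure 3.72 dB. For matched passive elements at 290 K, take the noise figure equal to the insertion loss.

Convert to linear (a loss of L dB is a gain of −L dB): F_i = 10^(NF_i/10), G_i = 10^(G_i,dB/10)
  Stage 1: F_1 = 10^(3.28/10) = 2.128, G_1 = 10^(14.7/10) = 29.51
  Stage 2: F_2 = 10^(6.12/10) = 4.093, G_2 = 10^(−4.56/10) = 0.3499
  Stage 3: F_3 = 10^(7.18/10) = 5.224, G_3 = 10^(−7.18/10) = 0.1914
  Stage 4: F_4 = 10^(3.72/10) = 2.355, G_4 = 10^(17.2/10) = 52.48
Friis cascade:
  F = 2.128 + (4.093 − 1)/29.51 + (5.224 − 1)/10.33 + (2.355 − 1)/1.977 = 3.327
NF = 10 log₁₀(3.327) = 5.22 dB

5.22 dB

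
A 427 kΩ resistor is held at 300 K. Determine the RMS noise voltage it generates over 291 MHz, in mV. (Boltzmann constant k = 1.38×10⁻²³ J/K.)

V_n = √(4kTRB)
4kTRB = 4 × 1.38×10⁻²³ × 300 × 4.27×10⁵ × 2.91×10⁸ = 2.06×10⁻⁶ V²
V_n = √(2.06×10⁻⁶) = 1.43×10⁻³ V = 1.43 mV

1.43 mV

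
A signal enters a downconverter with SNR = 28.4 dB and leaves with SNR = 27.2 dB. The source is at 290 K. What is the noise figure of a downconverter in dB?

NF (dB) = SNR_in(dB) − SNR_out(dB) when the source is at T₀
NF = 28.4 − 27.2 = 1.2 dB

1.2 dB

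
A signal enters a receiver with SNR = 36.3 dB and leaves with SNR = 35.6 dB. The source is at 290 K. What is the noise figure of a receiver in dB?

NF (dB) = SNR_in(dB) − SNR_out(dB) when the source is at T₀
NF = 36.3 − 35.6 = 0.7 dB

0.7 dB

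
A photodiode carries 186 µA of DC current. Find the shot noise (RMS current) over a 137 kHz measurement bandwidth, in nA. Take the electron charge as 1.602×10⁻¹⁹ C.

I_n = √(2qI·B)
2qI·B = 2 × 1.602×10⁻¹⁹ × 1.86×10⁻⁴ × 1.37×10⁵ = 8.16×10⁻¹⁸ A²
I_n = √(8.16×10⁻¹⁸) = 2.86×10⁻⁹ A = 2.86 nA

2.86 nA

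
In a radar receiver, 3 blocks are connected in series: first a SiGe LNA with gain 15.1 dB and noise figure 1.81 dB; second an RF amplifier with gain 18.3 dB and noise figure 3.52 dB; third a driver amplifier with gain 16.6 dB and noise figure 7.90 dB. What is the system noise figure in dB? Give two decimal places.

Convert to linear (a loss of L dB is a gain of −L dB): F_i = 10^(NF_i/10), G_i = 10^(G_i,dB/10)
  Stage 1: F_1 = 10^(1.81/10) = 1.517, G_1 = 10^(15.1/10) = 32.36
  Stage 2: F_2 = 10^(3.52/10) = 2.249, G_2 = 10^(18.3/10) = 67.61
  Stage 3: F_3 = 10^(7.90/10) = 6.166, G_3 = 10^(16.6/10) = 45.71
Friis cascade:
  F = 1.517 + (2.249 − 1)/32.36 + (6.166 − 1)/2188 = 1.558
NF = 10 log₁₀(1.558) = 1.93 dB

1.93 dB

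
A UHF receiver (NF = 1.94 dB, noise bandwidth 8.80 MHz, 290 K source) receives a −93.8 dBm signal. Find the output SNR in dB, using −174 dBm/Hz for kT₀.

Noise floor: N = −174 + 10 log₁₀(B) + NF
10 log₁₀(8.80×10⁶) = 69.44 dB
N = −174 + 69.44 + 1.94 = −102.62 dBm
SNR = P_sig − N = −93.8 − (−102.62) = 8.82 dB → 8.8 dB

8.8 dB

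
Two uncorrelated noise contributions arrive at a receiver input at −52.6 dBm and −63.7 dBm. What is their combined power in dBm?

−52.3 dBm

Convert to linear, add, convert back:
P₁ = 5.50×10⁻⁹ W, P₂ = 4.27×10⁻¹⁰ W
P_tot = 5.92×10⁻⁹ W → 10 log₁₀(P_tot / 10⁻³) = −52.3 dBm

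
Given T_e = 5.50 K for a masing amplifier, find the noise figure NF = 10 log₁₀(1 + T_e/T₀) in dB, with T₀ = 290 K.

F = 1 + T_e/T₀ = 1 + 5.50/290 = 1.01897
NF = 10 log₁₀(1.01897) = 0.082 dB

0.082 dB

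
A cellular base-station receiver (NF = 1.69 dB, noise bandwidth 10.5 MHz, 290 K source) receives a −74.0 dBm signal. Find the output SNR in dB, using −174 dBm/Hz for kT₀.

28.1 dB

Noise floor: N = −174 + 10 log₁₀(B) + NF
10 log₁₀(1.05×10⁷) = 70.21 dB
N = −174 + 70.21 + 1.69 = −102.10 dBm
SNR = P_sig − N = −74.0 − (−102.10) = 28.10 dB → 28.1 dB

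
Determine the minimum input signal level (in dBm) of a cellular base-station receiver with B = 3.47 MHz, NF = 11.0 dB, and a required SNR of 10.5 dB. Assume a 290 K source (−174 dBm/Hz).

−87.1 dBm

Sensitivity = −174 + 10 log₁₀(B) + NF + SNR_min
= −174 + 65.4 + 11.0 + 10.5
= −87.1 dBm → −87.1 dBm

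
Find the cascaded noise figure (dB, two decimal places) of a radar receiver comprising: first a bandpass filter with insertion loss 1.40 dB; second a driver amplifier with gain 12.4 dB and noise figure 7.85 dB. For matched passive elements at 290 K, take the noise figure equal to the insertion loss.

Convert to linear (a loss of L dB is a gain of −L dB): F_i = 10^(NF_i/10), G_i = 10^(G_i,dB/10)
  Stage 1: F_1 = 10^(1.40/10) = 1.380, G_1 = 10^(−1.40/10) = 0.7244
  Stage 2: F_2 = 10^(7.85/10) = 6.095, G_2 = 10^(12.4/10) = 17.38
Friis cascade:
  F = 1.380 + (6.095 − 1)/0.7244 = 8.414
NF = 10 log₁₀(8.414) = 9.25 dB

9.25 dB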